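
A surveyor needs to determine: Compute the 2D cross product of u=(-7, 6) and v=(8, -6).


u x v = u_x*v_y - u_y*v_x = (-7)*(-6) - 6*8
= 42 - 48 = -6

-6


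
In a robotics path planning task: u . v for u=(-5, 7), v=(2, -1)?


u . v = u_x*v_x + u_y*v_y = (-5)*2 + 7*(-1)
= (-10) + (-7) = -17

-17


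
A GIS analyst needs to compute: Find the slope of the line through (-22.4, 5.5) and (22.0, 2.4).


slope = (y2-y1)/(x2-x1) = (2.4-5.5)/(22-(-22.4)) = (-3.1)/44.4 = -0.0698

-0.0698


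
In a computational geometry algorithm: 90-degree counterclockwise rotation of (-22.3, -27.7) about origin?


90° CCW: (x,y) -> (-y, x)
(-22.3,-27.7) -> (27.7, -22.3)

(27.7, -22.3)


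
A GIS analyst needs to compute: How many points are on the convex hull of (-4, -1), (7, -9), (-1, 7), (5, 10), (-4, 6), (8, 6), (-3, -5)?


Convex hull vertices (CCW): (-4, -1), (-3, -5), (7, -9), (8, 6), (5, 10), (-4, 6)
Count = 6

6


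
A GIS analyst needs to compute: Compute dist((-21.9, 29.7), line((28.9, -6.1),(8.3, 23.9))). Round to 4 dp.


|cross product| = 786.52
|line direction| = sqrt(1324.36) = 36.3918
Distance = 786.52/sqrt(1324.36) = 21.6126

21.6126


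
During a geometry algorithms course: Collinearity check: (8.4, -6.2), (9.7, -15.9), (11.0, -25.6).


Cross product: (9.7-8.4)*((-25.6)-(-6.2)) - ((-15.9)-(-6.2))*(11-8.4)
= 0

Yes, collinear


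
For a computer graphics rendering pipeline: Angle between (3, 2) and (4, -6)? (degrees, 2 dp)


u.v = 0, |u| = sqrt(13) = 3.6056, |v| = sqrt(52) = 7.2111
cos(theta) = u.v/(|u||v|) = 0/sqrt(676) = 0
theta = acos(0) = 90 degrees

90 degrees


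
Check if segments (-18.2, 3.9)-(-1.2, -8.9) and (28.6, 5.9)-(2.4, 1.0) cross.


Cross products: d1=-176.92, d2=241.74, d3=633.04, d4=214.38
d1*d2 < 0 and d3*d4 < 0? no

No, they don't intersect


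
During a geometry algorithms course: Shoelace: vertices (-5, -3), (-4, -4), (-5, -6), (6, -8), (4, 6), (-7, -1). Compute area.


Shoelace sum: ((-5)*(-4) - (-4)*(-3)) + ((-4)*(-6) - (-5)*(-4)) + ((-5)*(-8) - 6*(-6)) + (6*6 - 4*(-8)) + (4*(-1) - (-7)*6) + ((-7)*(-3) - (-5)*(-1))
= 210
Area = |210|/2 = 105

105


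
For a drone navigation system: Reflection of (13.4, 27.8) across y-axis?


Reflection over y-axis: (x,y) -> (-x,y)
(13.4, 27.8) -> (-13.4, 27.8)

(-13.4, 27.8)


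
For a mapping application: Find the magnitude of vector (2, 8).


|u| = sqrt(2^2 + 8^2) = sqrt(68) = 8.2462

8.2462


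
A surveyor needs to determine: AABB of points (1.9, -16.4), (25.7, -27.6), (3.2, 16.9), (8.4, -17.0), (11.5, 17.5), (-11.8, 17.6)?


x range: [-11.8, 25.7]
y range: [-27.6, 17.6]
Bounding box: (-11.8,-27.6) to (25.7,17.6)

(-11.8,-27.6) to (25.7,17.6)


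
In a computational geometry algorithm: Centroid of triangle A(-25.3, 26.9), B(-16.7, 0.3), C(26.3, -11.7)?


Centroid = ((x_A+x_B+x_C)/3, (y_A+y_B+y_C)/3)
= (((-25.3)+(-16.7)+26.3)/3, (26.9+0.3+(-11.7))/3)
= (-5.2333, 5.1667)

(-5.2333, 5.1667)


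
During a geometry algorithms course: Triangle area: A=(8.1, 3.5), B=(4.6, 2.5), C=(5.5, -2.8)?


Area = |x_A(y_B-y_C) + x_B(y_C-y_A) + x_C(y_A-y_B)|/2
= |42.93 + (-28.98) + 5.5|/2
= 19.45/2 = 9.725

9.725


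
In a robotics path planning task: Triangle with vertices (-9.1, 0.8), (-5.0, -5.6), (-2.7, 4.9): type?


Side lengths squared: AB^2=57.77, BC^2=115.54, CA^2=57.77
Sorted: [57.77, 57.77, 115.54]
By sides: Isosceles, By angles: Right

Isosceles, Right


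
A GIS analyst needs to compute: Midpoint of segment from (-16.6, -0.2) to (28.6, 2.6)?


M = (((-16.6)+28.6)/2, ((-0.2)+2.6)/2)
= (6, 1.2)

(6, 1.2)


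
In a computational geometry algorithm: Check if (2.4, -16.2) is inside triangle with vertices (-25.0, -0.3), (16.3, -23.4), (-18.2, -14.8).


Cross products: AB x AP = -23.73, BC x BP = -128.86, CA x CP = -289.18
All same sign? yes

Yes, inside


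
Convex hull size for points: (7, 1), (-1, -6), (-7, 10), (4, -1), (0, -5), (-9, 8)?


Convex hull vertices (CCW): (-9, 8), (-1, -6), (7, 1), (-7, 10)
Count = 4

4


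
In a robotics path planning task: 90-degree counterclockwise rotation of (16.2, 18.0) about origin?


90° CCW: (x,y) -> (-y, x)
(16.2,18) -> (-18, 16.2)

(-18, 16.2)


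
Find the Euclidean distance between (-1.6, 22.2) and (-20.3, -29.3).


dx=-18.7, dy=-51.5
d^2 = (-18.7)^2 + (-51.5)^2 = 3001.94
d = sqrt(3001.94) = 54.79

54.79


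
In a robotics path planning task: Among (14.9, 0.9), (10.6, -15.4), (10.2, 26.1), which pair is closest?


d(P0,P1) = 16.8576, d(P0,P2) = 25.6345, d(P1,P2) = 41.5019
Closest: P0 and P1

Closest pair: (14.9, 0.9) and (10.6, -15.4), distance = 16.8576


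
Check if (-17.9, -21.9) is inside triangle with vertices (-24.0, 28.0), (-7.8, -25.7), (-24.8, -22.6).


Cross products: AB x AP = -480.81, BC x BP = -33.29, CA x CP = -348.58
All same sign? yes

Yes, inside


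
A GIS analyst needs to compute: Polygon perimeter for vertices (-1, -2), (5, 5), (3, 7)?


Sides: (-1, -2)->(5, 5): sqrt(85) = 9.219544, (5, 5)->(3, 7): sqrt(8) = 2.828427, (3, 7)->(-1, -2): sqrt(97) = 9.848858
Sum = 21.896829
Perimeter = 21.8968

21.8968


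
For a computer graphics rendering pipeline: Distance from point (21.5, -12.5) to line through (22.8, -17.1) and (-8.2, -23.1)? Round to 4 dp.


|cross product| = 150.4
|line direction| = sqrt(997) = 31.5753
Distance = 150.4/sqrt(997) = 4.7632

4.7632


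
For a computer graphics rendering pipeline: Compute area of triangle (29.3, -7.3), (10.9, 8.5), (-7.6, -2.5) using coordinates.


Area = |x_A(y_B-y_C) + x_B(y_C-y_A) + x_C(y_A-y_B)|/2
= |322.3 + 52.32 + 120.08|/2
= 494.7/2 = 247.35

247.35


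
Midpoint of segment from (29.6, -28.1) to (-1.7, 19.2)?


M = ((29.6+(-1.7))/2, ((-28.1)+19.2)/2)
= (13.95, -4.45)

(13.95, -4.45)


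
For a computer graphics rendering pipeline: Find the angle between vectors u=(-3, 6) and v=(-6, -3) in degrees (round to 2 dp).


u.v = 0, |u| = sqrt(45) = 6.7082, |v| = sqrt(45) = 6.7082
cos(theta) = u.v/(|u||v|) = 0/sqrt(2025) = 0
theta = acos(0) = 90 degrees

90 degrees


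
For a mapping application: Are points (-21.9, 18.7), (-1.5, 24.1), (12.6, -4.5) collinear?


Cross product: ((-1.5)-(-21.9))*((-4.5)-18.7) - (24.1-18.7)*(12.6-(-21.9))
= -659.58

No, not collinear


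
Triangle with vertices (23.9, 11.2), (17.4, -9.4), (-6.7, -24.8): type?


Side lengths squared: AB^2=466.61, BC^2=817.97, CA^2=2232.36
Sorted: [466.61, 817.97, 2232.36]
By sides: Scalene, By angles: Obtuse

Scalene, Obtuse


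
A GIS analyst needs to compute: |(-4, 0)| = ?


|u| = sqrt((-4)^2 + 0^2) = sqrt(16) = 4

4


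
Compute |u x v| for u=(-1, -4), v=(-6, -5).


|u x v| = |(-1)*(-5) - (-4)*(-6)|
= |5 - 24| = 19

19


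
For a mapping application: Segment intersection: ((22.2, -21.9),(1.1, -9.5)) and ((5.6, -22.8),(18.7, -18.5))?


Cross products: d1=-59.59, d2=193.58, d3=224.83, d4=-28.34
d1*d2 < 0 and d3*d4 < 0? yes

Yes, they intersect


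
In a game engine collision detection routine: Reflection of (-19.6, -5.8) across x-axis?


Reflection over x-axis: (x,y) -> (x,-y)
(-19.6, -5.8) -> (-19.6, 5.8)

(-19.6, 5.8)


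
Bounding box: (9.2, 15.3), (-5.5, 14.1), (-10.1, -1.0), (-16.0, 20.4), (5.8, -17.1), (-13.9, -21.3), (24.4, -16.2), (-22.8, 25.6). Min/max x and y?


x range: [-22.8, 24.4]
y range: [-21.3, 25.6]
Bounding box: (-22.8,-21.3) to (24.4,25.6)

(-22.8,-21.3) to (24.4,25.6)


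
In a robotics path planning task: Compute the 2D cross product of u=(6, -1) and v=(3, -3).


u x v = u_x*v_y - u_y*v_x = 6*(-3) - (-1)*3
= (-18) - (-3) = -15

-15


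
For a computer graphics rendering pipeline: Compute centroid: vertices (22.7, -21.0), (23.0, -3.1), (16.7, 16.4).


Centroid = ((x_A+x_B+x_C)/3, (y_A+y_B+y_C)/3)
= ((22.7+23+16.7)/3, ((-21)+(-3.1)+16.4)/3)
= (20.8, -2.5667)

(20.8, -2.5667)


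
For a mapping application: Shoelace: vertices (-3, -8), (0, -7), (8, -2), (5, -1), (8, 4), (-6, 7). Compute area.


Shoelace sum: ((-3)*(-7) - 0*(-8)) + (0*(-2) - 8*(-7)) + (8*(-1) - 5*(-2)) + (5*4 - 8*(-1)) + (8*7 - (-6)*4) + ((-6)*(-8) - (-3)*7)
= 256
Area = |256|/2 = 128

128


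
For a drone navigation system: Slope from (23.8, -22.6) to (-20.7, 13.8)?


slope = (y2-y1)/(x2-x1) = (13.8-(-22.6))/((-20.7)-23.8) = 36.4/(-44.5) = -0.818

-0.818


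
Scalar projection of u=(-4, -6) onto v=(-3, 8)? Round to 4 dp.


u.v = -36, |v| = sqrt(73) = 8.544
Scalar projection = u.v / |v| = -36 / sqrt(73) = -4.2135

-4.2135


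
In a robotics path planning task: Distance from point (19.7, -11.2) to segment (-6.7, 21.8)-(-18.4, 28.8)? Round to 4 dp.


Project P onto AB: t = 0 (clamped to [0,1])
Closest point on segment: (-6.7, 21.8)
Distance: 42.2606

42.2606


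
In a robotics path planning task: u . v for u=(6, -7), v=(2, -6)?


u . v = u_x*v_x + u_y*v_y = 6*2 + (-7)*(-6)
= 12 + 42 = 54

54


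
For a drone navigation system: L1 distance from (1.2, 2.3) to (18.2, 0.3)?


|1.2-18.2| + |2.3-0.3| = 17 + 2 = 19

19


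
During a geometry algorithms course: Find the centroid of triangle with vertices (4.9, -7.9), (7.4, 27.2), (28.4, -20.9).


Centroid = ((x_A+x_B+x_C)/3, (y_A+y_B+y_C)/3)
= ((4.9+7.4+28.4)/3, ((-7.9)+27.2+(-20.9))/3)
= (13.5667, -0.5333)

(13.5667, -0.5333)


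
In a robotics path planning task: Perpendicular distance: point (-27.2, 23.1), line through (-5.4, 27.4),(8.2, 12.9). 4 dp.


|cross product| = 374.58
|line direction| = sqrt(395.21) = 19.8799
Distance = 374.58/sqrt(395.21) = 18.8422

18.8422


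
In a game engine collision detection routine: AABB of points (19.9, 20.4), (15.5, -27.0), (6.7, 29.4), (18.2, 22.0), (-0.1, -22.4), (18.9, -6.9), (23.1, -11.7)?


x range: [-0.1, 23.1]
y range: [-27, 29.4]
Bounding box: (-0.1,-27) to (23.1,29.4)

(-0.1,-27) to (23.1,29.4)


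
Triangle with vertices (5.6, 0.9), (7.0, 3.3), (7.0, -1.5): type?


Side lengths squared: AB^2=7.72, BC^2=23.04, CA^2=7.72
Sorted: [7.72, 7.72, 23.04]
By sides: Isosceles, By angles: Obtuse

Isosceles, Obtuse


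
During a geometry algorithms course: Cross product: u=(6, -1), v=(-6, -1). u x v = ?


u x v = u_x*v_y - u_y*v_x = 6*(-1) - (-1)*(-6)
= (-6) - 6 = -12

-12


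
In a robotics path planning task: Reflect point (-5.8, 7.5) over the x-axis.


Reflection over x-axis: (x,y) -> (x,-y)
(-5.8, 7.5) -> (-5.8, -7.5)

(-5.8, -7.5)


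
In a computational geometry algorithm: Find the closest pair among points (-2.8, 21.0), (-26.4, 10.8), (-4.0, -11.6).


d(P0,P1) = 25.7099, d(P0,P2) = 32.6221, d(P1,P2) = 31.6784
Closest: P0 and P1

Closest pair: (-2.8, 21.0) and (-26.4, 10.8), distance = 25.7099


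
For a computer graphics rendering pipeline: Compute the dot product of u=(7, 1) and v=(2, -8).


u . v = u_x*v_x + u_y*v_y = 7*2 + 1*(-8)
= 14 + (-8) = 6

6


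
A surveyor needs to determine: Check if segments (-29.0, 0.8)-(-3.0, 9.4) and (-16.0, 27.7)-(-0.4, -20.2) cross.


Cross products: d1=-1042.34, d2=337.22, d3=587.6, d4=-791.96
d1*d2 < 0 and d3*d4 < 0? yes

Yes, they intersect


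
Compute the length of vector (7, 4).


|u| = sqrt(7^2 + 4^2) = sqrt(65) = 8.0623

8.0623


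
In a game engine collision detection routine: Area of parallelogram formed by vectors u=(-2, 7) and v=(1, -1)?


|u x v| = |(-2)*(-1) - 7*1|
= |2 - 7| = 5

5


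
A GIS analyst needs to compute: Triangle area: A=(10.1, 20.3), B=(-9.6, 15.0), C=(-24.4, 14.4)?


Area = |x_A(y_B-y_C) + x_B(y_C-y_A) + x_C(y_A-y_B)|/2
= |6.06 + 56.64 + (-129.32)|/2
= 66.62/2 = 33.31

33.31


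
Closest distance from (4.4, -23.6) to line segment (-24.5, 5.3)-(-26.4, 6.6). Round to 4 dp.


Project P onto AB: t = 0 (clamped to [0,1])
Closest point on segment: (-24.5, 5.3)
Distance: 40.8708

40.8708


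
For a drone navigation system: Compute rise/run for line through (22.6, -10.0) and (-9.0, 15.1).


slope = (y2-y1)/(x2-x1) = (15.1-(-10))/((-9)-22.6) = 25.1/(-31.6) = -0.7943

-0.7943


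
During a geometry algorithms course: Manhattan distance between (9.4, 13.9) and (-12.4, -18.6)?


|9.4-(-12.4)| + |13.9-(-18.6)| = 21.8 + 32.5 = 54.3

54.3


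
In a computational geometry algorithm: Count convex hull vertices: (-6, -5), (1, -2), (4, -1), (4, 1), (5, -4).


Convex hull vertices (CCW): (-6, -5), (5, -4), (4, 1)
Count = 3

3


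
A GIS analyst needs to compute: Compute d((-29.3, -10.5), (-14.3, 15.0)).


dx=15, dy=25.5
d^2 = 15^2 + 25.5^2 = 875.25
d = sqrt(875.25) = 29.5846

29.5846


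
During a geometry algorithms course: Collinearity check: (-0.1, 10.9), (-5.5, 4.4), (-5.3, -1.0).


Cross product: ((-5.5)-(-0.1))*((-1)-10.9) - (4.4-10.9)*((-5.3)-(-0.1))
= 30.46

No, not collinear


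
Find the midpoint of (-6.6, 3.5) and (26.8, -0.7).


M = (((-6.6)+26.8)/2, (3.5+(-0.7))/2)
= (10.1, 1.4)

(10.1, 1.4)


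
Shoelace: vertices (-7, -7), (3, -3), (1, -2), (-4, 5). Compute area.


Shoelace sum: ((-7)*(-3) - 3*(-7)) + (3*(-2) - 1*(-3)) + (1*5 - (-4)*(-2)) + ((-4)*(-7) - (-7)*5)
= 99
Area = |99|/2 = 49.5

49.5


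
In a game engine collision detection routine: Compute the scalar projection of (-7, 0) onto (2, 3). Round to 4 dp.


u.v = -14, |v| = sqrt(13) = 3.6056
Scalar projection = u.v / |v| = -14 / sqrt(13) = -3.8829

-3.8829


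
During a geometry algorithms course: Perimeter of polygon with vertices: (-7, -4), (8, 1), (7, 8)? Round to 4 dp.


Sides: (-7, -4)->(8, 1): sqrt(250) = 15.811388, (8, 1)->(7, 8): sqrt(50) = 7.071068, (7, 8)->(-7, -4): sqrt(340) = 18.439089
Sum = 41.321545
Perimeter = 41.3215

41.3215


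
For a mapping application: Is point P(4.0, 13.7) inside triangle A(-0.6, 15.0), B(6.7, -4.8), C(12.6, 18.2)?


Cross products: AB x AP = 81.59, BC x BP = 171.25, CA x CP = 31.88
All same sign? yes

Yes, inside


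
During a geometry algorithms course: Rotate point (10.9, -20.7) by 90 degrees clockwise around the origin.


90° CW: (x,y) -> (y, -x)
(10.9,-20.7) -> (-20.7, -10.9)

(-20.7, -10.9)


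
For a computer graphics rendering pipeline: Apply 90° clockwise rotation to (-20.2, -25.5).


90° CW: (x,y) -> (y, -x)
(-20.2,-25.5) -> (-25.5, 20.2)

(-25.5, 20.2)


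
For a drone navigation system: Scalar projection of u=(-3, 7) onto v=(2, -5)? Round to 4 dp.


u.v = -41, |v| = sqrt(29) = 5.3852
Scalar projection = u.v / |v| = -41 / sqrt(29) = -7.6135

-7.6135


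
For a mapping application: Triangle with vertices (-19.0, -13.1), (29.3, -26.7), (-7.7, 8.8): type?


Side lengths squared: AB^2=2517.85, BC^2=2629.25, CA^2=607.3
Sorted: [607.3, 2517.85, 2629.25]
By sides: Scalene, By angles: Acute

Scalene, Acute


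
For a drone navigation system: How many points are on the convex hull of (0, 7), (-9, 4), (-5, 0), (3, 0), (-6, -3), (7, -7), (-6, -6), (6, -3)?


Convex hull vertices (CCW): (-9, 4), (-6, -6), (7, -7), (6, -3), (0, 7)
Count = 5

5


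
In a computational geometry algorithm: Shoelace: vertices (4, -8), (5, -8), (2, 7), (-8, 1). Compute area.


Shoelace sum: (4*(-8) - 5*(-8)) + (5*7 - 2*(-8)) + (2*1 - (-8)*7) + ((-8)*(-8) - 4*1)
= 177
Area = |177|/2 = 88.5

88.5


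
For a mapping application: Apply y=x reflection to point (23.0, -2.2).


Reflection over y=x: (x,y) -> (y,x)
(23, -2.2) -> (-2.2, 23)

(-2.2, 23)


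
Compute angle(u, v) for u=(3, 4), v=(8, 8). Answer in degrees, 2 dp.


u.v = 56, |u| = sqrt(25) = 5, |v| = sqrt(128) = 11.3137
cos(theta) = u.v/(|u||v|) = 56/sqrt(3200) = 0.989949
theta = acos(0.989949) = 8.13 degrees

8.13 degrees


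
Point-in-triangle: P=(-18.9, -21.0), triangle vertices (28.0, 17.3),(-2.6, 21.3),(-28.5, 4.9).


Cross products: AB x AP = 1359.58, BC x BP = 828.25, CA x CP = -1582.39
All same sign? no

No, outside


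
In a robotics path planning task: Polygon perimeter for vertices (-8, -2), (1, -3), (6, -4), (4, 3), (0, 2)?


Sides: (-8, -2)->(1, -3): sqrt(82) = 9.055385, (1, -3)->(6, -4): sqrt(26) = 5.09902, (6, -4)->(4, 3): sqrt(53) = 7.28011, (4, 3)->(0, 2): sqrt(17) = 4.123106, (0, 2)->(-8, -2): sqrt(80) = 8.944272
Sum = 34.501893
Perimeter = 34.5019

34.5019


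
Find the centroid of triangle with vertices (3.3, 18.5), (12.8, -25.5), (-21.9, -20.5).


Centroid = ((x_A+x_B+x_C)/3, (y_A+y_B+y_C)/3)
= ((3.3+12.8+(-21.9))/3, (18.5+(-25.5)+(-20.5))/3)
= (-1.9333, -9.1667)

(-1.9333, -9.1667)


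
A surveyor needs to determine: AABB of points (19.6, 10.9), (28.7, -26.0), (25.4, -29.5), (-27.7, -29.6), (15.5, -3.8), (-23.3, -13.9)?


x range: [-27.7, 28.7]
y range: [-29.6, 10.9]
Bounding box: (-27.7,-29.6) to (28.7,10.9)

(-27.7,-29.6) to (28.7,10.9)


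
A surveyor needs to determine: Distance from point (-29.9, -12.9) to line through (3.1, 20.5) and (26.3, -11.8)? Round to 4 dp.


|cross product| = 1840.78
|line direction| = sqrt(1581.53) = 39.7685
Distance = 1840.78/sqrt(1581.53) = 46.2874

46.2874


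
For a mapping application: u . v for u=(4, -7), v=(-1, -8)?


u . v = u_x*v_x + u_y*v_y = 4*(-1) + (-7)*(-8)
= (-4) + 56 = 52

52


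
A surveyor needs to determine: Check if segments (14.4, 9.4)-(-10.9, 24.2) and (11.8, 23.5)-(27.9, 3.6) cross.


Cross products: d1=-175.27, d2=-440.46, d3=-318.25, d4=-53.06
d1*d2 < 0 and d3*d4 < 0? no

No, they don't intersect


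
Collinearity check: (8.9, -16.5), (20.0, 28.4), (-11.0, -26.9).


Cross product: (20-8.9)*((-26.9)-(-16.5)) - (28.4-(-16.5))*((-11)-8.9)
= 778.07

No, not collinear


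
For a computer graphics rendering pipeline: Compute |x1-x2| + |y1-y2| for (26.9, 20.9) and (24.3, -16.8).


|26.9-24.3| + |20.9-(-16.8)| = 2.6 + 37.7 = 40.3

40.3


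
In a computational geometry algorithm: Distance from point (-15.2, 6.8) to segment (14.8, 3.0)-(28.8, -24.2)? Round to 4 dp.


Project P onto AB: t = 0 (clamped to [0,1])
Closest point on segment: (14.8, 3)
Distance: 30.2397

30.2397


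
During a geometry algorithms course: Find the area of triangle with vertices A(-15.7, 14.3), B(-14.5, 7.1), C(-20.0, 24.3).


Area = |x_A(y_B-y_C) + x_B(y_C-y_A) + x_C(y_A-y_B)|/2
= |270.04 + (-145) + (-144)|/2
= 18.96/2 = 9.48

9.48


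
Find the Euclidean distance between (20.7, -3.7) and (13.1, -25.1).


dx=-7.6, dy=-21.4
d^2 = (-7.6)^2 + (-21.4)^2 = 515.72
d = sqrt(515.72) = 22.7095

22.7095


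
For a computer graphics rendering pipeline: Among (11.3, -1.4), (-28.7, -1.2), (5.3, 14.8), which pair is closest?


d(P0,P1) = 40.0005, d(P0,P2) = 17.2754, d(P1,P2) = 37.5766
Closest: P0 and P2

Closest pair: (11.3, -1.4) and (5.3, 14.8), distance = 17.2754


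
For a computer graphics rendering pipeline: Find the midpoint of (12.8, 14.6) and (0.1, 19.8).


M = ((12.8+0.1)/2, (14.6+19.8)/2)
= (6.45, 17.2)

(6.45, 17.2)


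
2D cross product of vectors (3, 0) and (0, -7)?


u x v = u_x*v_y - u_y*v_x = 3*(-7) - 0*0
= (-21) - 0 = -21

-21


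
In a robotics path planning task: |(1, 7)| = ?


|u| = sqrt(1^2 + 7^2) = sqrt(50) = 7.0711

7.0711


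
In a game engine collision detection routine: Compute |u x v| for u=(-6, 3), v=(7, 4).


|u x v| = |(-6)*4 - 3*7|
= |(-24) - 21| = 45

45


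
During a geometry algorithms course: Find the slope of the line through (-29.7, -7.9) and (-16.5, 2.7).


slope = (y2-y1)/(x2-x1) = (2.7-(-7.9))/((-16.5)-(-29.7)) = 10.6/13.2 = 0.803

0.803


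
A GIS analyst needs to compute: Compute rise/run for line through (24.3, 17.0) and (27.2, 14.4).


slope = (y2-y1)/(x2-x1) = (14.4-17)/(27.2-24.3) = (-2.6)/2.9 = -0.8966

-0.8966


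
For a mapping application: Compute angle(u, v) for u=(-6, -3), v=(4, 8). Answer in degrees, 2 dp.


u.v = -48, |u| = sqrt(45) = 6.7082, |v| = sqrt(80) = 8.9443
cos(theta) = u.v/(|u||v|) = -48/sqrt(3600) = -0.8
theta = acos(-0.8) = 143.13 degrees

143.13 degrees


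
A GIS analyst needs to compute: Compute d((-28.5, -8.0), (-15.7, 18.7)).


dx=12.8, dy=26.7
d^2 = 12.8^2 + 26.7^2 = 876.73
d = sqrt(876.73) = 29.6096

29.6096


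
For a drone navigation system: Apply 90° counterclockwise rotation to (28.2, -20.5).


90° CCW: (x,y) -> (-y, x)
(28.2,-20.5) -> (20.5, 28.2)

(20.5, 28.2)


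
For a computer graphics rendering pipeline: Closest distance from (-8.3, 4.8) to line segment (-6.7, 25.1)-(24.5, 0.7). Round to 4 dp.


Project P onto AB: t = 0.2839 (clamped to [0,1])
Closest point on segment: (2.158, 18.1726)
Distance: 16.9763

16.9763


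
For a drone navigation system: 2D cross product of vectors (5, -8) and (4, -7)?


u x v = u_x*v_y - u_y*v_x = 5*(-7) - (-8)*4
= (-35) - (-32) = -3

-3


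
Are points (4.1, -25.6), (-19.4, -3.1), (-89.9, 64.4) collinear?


Cross product: ((-19.4)-4.1)*(64.4-(-25.6)) - ((-3.1)-(-25.6))*((-89.9)-4.1)
= 0

Yes, collinear


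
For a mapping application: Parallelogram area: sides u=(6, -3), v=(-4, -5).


|u x v| = |6*(-5) - (-3)*(-4)|
= |(-30) - 12| = 42

42


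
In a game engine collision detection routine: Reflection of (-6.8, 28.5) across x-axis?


Reflection over x-axis: (x,y) -> (x,-y)
(-6.8, 28.5) -> (-6.8, -28.5)

(-6.8, -28.5)


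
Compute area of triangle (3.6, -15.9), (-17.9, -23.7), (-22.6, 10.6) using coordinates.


Area = |x_A(y_B-y_C) + x_B(y_C-y_A) + x_C(y_A-y_B)|/2
= |(-123.48) + (-474.35) + (-176.28)|/2
= 774.11/2 = 387.055

387.055


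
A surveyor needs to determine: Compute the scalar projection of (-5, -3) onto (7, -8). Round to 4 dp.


u.v = -11, |v| = sqrt(113) = 10.6301
Scalar projection = u.v / |v| = -11 / sqrt(113) = -1.0348

-1.0348


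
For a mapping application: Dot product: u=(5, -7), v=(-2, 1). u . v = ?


u . v = u_x*v_x + u_y*v_y = 5*(-2) + (-7)*1
= (-10) + (-7) = -17

-17


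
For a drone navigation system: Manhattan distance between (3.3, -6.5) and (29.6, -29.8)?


|3.3-29.6| + |(-6.5)-(-29.8)| = 26.3 + 23.3 = 49.6

49.6


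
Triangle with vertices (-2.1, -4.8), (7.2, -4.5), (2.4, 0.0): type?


Side lengths squared: AB^2=86.58, BC^2=43.29, CA^2=43.29
Sorted: [43.29, 43.29, 86.58]
By sides: Isosceles, By angles: Right

Isosceles, Right


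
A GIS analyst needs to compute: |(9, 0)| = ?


|u| = sqrt(9^2 + 0^2) = sqrt(81) = 9

9


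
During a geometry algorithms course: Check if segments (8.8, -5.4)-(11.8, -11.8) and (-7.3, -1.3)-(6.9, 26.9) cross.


Cross products: d1=-512.24, d2=-687.72, d3=-90.74, d4=84.74
d1*d2 < 0 and d3*d4 < 0? no

No, they don't intersect


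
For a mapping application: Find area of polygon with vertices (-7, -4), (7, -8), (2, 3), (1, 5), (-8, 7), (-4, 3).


Shoelace sum: ((-7)*(-8) - 7*(-4)) + (7*3 - 2*(-8)) + (2*5 - 1*3) + (1*7 - (-8)*5) + ((-8)*3 - (-4)*7) + ((-4)*(-4) - (-7)*3)
= 216
Area = |216|/2 = 108

108


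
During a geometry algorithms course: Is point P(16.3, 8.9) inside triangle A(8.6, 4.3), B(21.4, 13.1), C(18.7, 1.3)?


Cross products: AB x AP = -8.88, BC x BP = -48.84, CA x CP = -69.56
All same sign? yes

Yes, inside


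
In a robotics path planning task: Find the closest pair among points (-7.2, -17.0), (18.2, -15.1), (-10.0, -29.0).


d(P0,P1) = 25.471, d(P0,P2) = 12.3223, d(P1,P2) = 31.4396
Closest: P0 and P2

Closest pair: (-7.2, -17.0) and (-10.0, -29.0), distance = 12.3223


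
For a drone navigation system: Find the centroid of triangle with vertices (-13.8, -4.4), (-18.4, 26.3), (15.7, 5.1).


Centroid = ((x_A+x_B+x_C)/3, (y_A+y_B+y_C)/3)
= (((-13.8)+(-18.4)+15.7)/3, ((-4.4)+26.3+5.1)/3)
= (-5.5, 9)

(-5.5, 9)


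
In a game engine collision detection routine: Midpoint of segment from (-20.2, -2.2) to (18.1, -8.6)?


M = (((-20.2)+18.1)/2, ((-2.2)+(-8.6))/2)
= (-1.05, -5.4)

(-1.05, -5.4)


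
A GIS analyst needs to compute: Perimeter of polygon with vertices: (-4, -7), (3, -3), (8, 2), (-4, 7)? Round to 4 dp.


Sides: (-4, -7)->(3, -3): sqrt(65) = 8.062258, (3, -3)->(8, 2): sqrt(50) = 7.071068, (8, 2)->(-4, 7): sqrt(169) = 13, (-4, 7)->(-4, -7): sqrt(196) = 14
Sum = 42.133326
Perimeter = 42.1333

42.1333


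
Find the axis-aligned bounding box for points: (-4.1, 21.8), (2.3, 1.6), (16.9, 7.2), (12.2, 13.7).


x range: [-4.1, 16.9]
y range: [1.6, 21.8]
Bounding box: (-4.1,1.6) to (16.9,21.8)

(-4.1,1.6) to (16.9,21.8)


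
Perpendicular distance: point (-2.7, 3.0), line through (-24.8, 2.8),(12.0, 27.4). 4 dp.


|cross product| = 536.3
|line direction| = sqrt(1959.4) = 44.2651
Distance = 536.3/sqrt(1959.4) = 12.1156

12.1156


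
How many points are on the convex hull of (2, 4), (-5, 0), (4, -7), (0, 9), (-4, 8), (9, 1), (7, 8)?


Convex hull vertices (CCW): (-5, 0), (4, -7), (9, 1), (7, 8), (0, 9), (-4, 8)
Count = 6

6


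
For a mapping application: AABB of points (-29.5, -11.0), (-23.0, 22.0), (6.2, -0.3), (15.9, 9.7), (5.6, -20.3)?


x range: [-29.5, 15.9]
y range: [-20.3, 22]
Bounding box: (-29.5,-20.3) to (15.9,22)

(-29.5,-20.3) to (15.9,22)


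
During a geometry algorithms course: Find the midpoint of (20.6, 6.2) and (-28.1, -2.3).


M = ((20.6+(-28.1))/2, (6.2+(-2.3))/2)
= (-3.75, 1.95)

(-3.75, 1.95)


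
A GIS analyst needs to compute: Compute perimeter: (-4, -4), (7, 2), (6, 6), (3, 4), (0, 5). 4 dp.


Sides: (-4, -4)->(7, 2): sqrt(157) = 12.529964, (7, 2)->(6, 6): sqrt(17) = 4.123106, (6, 6)->(3, 4): sqrt(13) = 3.605551, (3, 4)->(0, 5): sqrt(10) = 3.162278, (0, 5)->(-4, -4): sqrt(97) = 9.848858
Sum = 33.269757
Perimeter = 33.2698

33.2698


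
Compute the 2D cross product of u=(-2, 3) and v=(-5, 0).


u x v = u_x*v_y - u_y*v_x = (-2)*0 - 3*(-5)
= 0 - (-15) = 15

15


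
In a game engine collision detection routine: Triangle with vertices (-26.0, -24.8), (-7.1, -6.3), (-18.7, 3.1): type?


Side lengths squared: AB^2=699.46, BC^2=222.92, CA^2=831.7
Sorted: [222.92, 699.46, 831.7]
By sides: Scalene, By angles: Acute

Scalene, Acute


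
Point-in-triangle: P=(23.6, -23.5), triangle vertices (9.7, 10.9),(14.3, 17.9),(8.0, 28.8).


Cross products: AB x AP = -255.54, BC x BP = 159.45, CA x CP = 190.33
All same sign? no

No, outside


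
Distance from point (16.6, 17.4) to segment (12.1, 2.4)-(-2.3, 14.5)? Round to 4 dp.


Project P onto AB: t = 0.3299 (clamped to [0,1])
Closest point on segment: (7.3498, 6.3915)
Distance: 14.3789

14.3789


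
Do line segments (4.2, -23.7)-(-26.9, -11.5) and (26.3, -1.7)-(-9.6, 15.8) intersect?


Cross products: d1=1176.55, d2=1282.82, d3=-953.82, d4=-1060.09
d1*d2 < 0 and d3*d4 < 0? no

No, they don't intersect


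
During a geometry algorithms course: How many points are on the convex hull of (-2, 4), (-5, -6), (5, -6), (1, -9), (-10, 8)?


Convex hull vertices (CCW): (-10, 8), (-5, -6), (1, -9), (5, -6), (-2, 4)
Count = 5

5


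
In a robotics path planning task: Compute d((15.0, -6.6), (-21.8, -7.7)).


dx=-36.8, dy=-1.1
d^2 = (-36.8)^2 + (-1.1)^2 = 1355.45
d = sqrt(1355.45) = 36.8164

36.8164


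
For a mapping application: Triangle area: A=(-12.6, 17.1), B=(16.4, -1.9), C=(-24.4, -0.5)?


Area = |x_A(y_B-y_C) + x_B(y_C-y_A) + x_C(y_A-y_B)|/2
= |17.64 + (-288.64) + (-463.6)|/2
= 734.6/2 = 367.3

367.3


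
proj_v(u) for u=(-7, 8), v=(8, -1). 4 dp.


u.v = -64, |v| = sqrt(65) = 8.0623
Scalar projection = u.v / |v| = -64 / sqrt(65) = -7.9382

-7.9382


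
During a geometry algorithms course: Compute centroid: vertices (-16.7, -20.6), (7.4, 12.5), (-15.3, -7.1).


Centroid = ((x_A+x_B+x_C)/3, (y_A+y_B+y_C)/3)
= (((-16.7)+7.4+(-15.3))/3, ((-20.6)+12.5+(-7.1))/3)
= (-8.2, -5.0667)

(-8.2, -5.0667)


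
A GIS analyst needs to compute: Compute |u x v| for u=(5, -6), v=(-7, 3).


|u x v| = |5*3 - (-6)*(-7)|
= |15 - 42| = 27

27


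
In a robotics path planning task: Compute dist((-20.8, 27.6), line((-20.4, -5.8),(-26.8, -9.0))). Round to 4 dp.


|cross product| = 215.04
|line direction| = sqrt(51.2) = 7.1554
Distance = 215.04/sqrt(51.2) = 30.0528

30.0528


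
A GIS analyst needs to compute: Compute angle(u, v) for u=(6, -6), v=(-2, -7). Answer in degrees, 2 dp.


u.v = 30, |u| = sqrt(72) = 8.4853, |v| = sqrt(53) = 7.2801
cos(theta) = u.v/(|u||v|) = 30/sqrt(3816) = 0.485643
theta = acos(0.485643) = 60.95 degrees

60.95 degrees


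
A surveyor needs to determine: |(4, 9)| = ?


|u| = sqrt(4^2 + 9^2) = sqrt(97) = 9.8489

9.8489


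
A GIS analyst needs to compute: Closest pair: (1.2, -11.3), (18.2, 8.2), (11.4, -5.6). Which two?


d(P0,P1) = 25.8699, d(P0,P2) = 11.6846, d(P1,P2) = 15.3844
Closest: P0 and P2

Closest pair: (1.2, -11.3) and (11.4, -5.6), distance = 11.6846


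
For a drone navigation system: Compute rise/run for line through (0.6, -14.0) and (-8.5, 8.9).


slope = (y2-y1)/(x2-x1) = (8.9-(-14))/((-8.5)-0.6) = 22.9/(-9.1) = -2.5165

-2.5165


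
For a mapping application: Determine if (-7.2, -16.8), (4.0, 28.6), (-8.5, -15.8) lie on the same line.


Cross product: (4-(-7.2))*((-15.8)-(-16.8)) - (28.6-(-16.8))*((-8.5)-(-7.2))
= 70.22

No, not collinear


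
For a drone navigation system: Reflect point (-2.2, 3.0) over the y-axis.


Reflection over y-axis: (x,y) -> (-x,y)
(-2.2, 3) -> (2.2, 3)

(2.2, 3)


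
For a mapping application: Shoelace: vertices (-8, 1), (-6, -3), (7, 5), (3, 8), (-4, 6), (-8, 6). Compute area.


Shoelace sum: ((-8)*(-3) - (-6)*1) + ((-6)*5 - 7*(-3)) + (7*8 - 3*5) + (3*6 - (-4)*8) + ((-4)*6 - (-8)*6) + ((-8)*1 - (-8)*6)
= 176
Area = |176|/2 = 88

88


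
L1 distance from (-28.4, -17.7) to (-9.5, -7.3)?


|(-28.4)-(-9.5)| + |(-17.7)-(-7.3)| = 18.9 + 10.4 = 29.3

29.3


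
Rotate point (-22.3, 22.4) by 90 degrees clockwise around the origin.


90° CW: (x,y) -> (y, -x)
(-22.3,22.4) -> (22.4, 22.3)

(22.4, 22.3)


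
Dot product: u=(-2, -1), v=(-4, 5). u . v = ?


u . v = u_x*v_x + u_y*v_y = (-2)*(-4) + (-1)*5
= 8 + (-5) = 3

3


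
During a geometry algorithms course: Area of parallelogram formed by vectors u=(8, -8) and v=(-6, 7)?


|u x v| = |8*7 - (-8)*(-6)|
= |56 - 48| = 8

8


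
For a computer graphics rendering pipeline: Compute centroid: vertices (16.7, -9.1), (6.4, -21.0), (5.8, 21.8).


Centroid = ((x_A+x_B+x_C)/3, (y_A+y_B+y_C)/3)
= ((16.7+6.4+5.8)/3, ((-9.1)+(-21)+21.8)/3)
= (9.6333, -2.7667)

(9.6333, -2.7667)


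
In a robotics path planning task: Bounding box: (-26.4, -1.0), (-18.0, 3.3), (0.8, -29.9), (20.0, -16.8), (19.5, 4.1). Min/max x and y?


x range: [-26.4, 20]
y range: [-29.9, 4.1]
Bounding box: (-26.4,-29.9) to (20,4.1)

(-26.4,-29.9) to (20,4.1)


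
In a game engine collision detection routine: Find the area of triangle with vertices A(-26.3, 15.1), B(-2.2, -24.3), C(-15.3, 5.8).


Area = |x_A(y_B-y_C) + x_B(y_C-y_A) + x_C(y_A-y_B)|/2
= |791.63 + 20.46 + (-602.82)|/2
= 209.27/2 = 104.635

104.635


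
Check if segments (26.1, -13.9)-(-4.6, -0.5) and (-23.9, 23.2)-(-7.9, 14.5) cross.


Cross products: d1=-158.6, d2=-211.29, d3=-468.97, d4=-416.28
d1*d2 < 0 and d3*d4 < 0? no

No, they don't intersect


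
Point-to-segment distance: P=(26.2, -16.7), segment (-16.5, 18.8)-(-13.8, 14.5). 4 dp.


Project P onto AB: t = 1 (clamped to [0,1])
Closest point on segment: (-13.8, 14.5)
Distance: 50.7291

50.7291


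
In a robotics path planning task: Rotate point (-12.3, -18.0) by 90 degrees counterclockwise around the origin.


90° CCW: (x,y) -> (-y, x)
(-12.3,-18) -> (18, -12.3)

(18, -12.3)


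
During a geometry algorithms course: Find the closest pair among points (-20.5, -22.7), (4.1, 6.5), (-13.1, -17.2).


d(P0,P1) = 38.1811, d(P0,P2) = 9.2201, d(P1,P2) = 29.2836
Closest: P0 and P2

Closest pair: (-20.5, -22.7) and (-13.1, -17.2), distance = 9.2201


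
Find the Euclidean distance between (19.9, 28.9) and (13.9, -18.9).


dx=-6, dy=-47.8
d^2 = (-6)^2 + (-47.8)^2 = 2320.84
d = sqrt(2320.84) = 48.1751

48.1751


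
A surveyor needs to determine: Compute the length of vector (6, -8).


|u| = sqrt(6^2 + (-8)^2) = sqrt(100) = 10

10


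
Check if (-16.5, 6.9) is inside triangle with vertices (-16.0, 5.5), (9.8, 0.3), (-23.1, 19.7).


Cross products: AB x AP = 33.52, BC x BP = 293.08, CA x CP = 2.84
All same sign? yes

Yes, inside


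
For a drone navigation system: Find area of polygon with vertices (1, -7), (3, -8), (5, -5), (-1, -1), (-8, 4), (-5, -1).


Shoelace sum: (1*(-8) - 3*(-7)) + (3*(-5) - 5*(-8)) + (5*(-1) - (-1)*(-5)) + ((-1)*4 - (-8)*(-1)) + ((-8)*(-1) - (-5)*4) + ((-5)*(-7) - 1*(-1))
= 80
Area = |80|/2 = 40

40


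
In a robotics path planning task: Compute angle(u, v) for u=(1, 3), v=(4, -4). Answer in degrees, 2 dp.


u.v = -8, |u| = sqrt(10) = 3.1623, |v| = sqrt(32) = 5.6569
cos(theta) = u.v/(|u||v|) = -8/sqrt(320) = -0.447214
theta = acos(-0.447214) = 116.57 degrees

116.57 degrees


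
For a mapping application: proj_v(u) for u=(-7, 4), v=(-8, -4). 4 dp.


u.v = 40, |v| = sqrt(80) = 8.9443
Scalar projection = u.v / |v| = 40 / sqrt(80) = 4.4721

4.4721


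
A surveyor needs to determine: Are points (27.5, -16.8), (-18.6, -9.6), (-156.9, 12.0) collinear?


Cross product: ((-18.6)-27.5)*(12-(-16.8)) - ((-9.6)-(-16.8))*((-156.9)-27.5)
= 0

Yes, collinear


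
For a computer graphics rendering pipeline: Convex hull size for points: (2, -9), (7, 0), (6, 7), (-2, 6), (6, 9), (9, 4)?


Convex hull vertices (CCW): (-2, 6), (2, -9), (7, 0), (9, 4), (6, 9)
Count = 5

5


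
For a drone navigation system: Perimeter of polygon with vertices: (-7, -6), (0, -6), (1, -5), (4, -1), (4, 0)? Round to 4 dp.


Sides: (-7, -6)->(0, -6): sqrt(49) = 7, (0, -6)->(1, -5): sqrt(2) = 1.414214, (1, -5)->(4, -1): sqrt(25) = 5, (4, -1)->(4, 0): sqrt(1) = 1, (4, 0)->(-7, -6): sqrt(157) = 12.529964
Sum = 26.944178
Perimeter = 26.9442

26.9442


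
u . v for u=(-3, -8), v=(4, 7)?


u . v = u_x*v_x + u_y*v_y = (-3)*4 + (-8)*7
= (-12) + (-56) = -68

-68


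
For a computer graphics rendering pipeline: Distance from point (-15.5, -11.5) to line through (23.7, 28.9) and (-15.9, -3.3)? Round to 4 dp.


|cross product| = 337.6
|line direction| = sqrt(2605) = 51.0392
Distance = 337.6/sqrt(2605) = 6.6145

6.6145


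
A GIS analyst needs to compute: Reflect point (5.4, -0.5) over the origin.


Reflection over origin: (x,y) -> (-x,-y)
(5.4, -0.5) -> (-5.4, 0.5)

(-5.4, 0.5)


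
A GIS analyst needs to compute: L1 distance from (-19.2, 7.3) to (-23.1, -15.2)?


|(-19.2)-(-23.1)| + |7.3-(-15.2)| = 3.9 + 22.5 = 26.4

26.4


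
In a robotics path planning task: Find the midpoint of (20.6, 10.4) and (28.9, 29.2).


M = ((20.6+28.9)/2, (10.4+29.2)/2)
= (24.75, 19.8)

(24.75, 19.8)


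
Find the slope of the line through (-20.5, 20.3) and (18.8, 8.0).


slope = (y2-y1)/(x2-x1) = (8-20.3)/(18.8-(-20.5)) = (-12.3)/39.3 = -0.313

-0.313


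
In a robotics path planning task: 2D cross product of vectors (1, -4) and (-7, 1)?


u x v = u_x*v_y - u_y*v_x = 1*1 - (-4)*(-7)
= 1 - 28 = -27

-27


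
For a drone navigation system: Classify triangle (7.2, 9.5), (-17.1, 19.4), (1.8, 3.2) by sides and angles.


Side lengths squared: AB^2=688.5, BC^2=619.65, CA^2=68.85
Sorted: [68.85, 619.65, 688.5]
By sides: Scalene, By angles: Right

Scalene, Right


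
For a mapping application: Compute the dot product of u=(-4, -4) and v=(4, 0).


u . v = u_x*v_x + u_y*v_y = (-4)*4 + (-4)*0
= (-16) + 0 = -16

-16


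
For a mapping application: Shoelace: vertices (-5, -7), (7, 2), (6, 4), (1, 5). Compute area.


Shoelace sum: ((-5)*2 - 7*(-7)) + (7*4 - 6*2) + (6*5 - 1*4) + (1*(-7) - (-5)*5)
= 99
Area = |99|/2 = 49.5

49.5


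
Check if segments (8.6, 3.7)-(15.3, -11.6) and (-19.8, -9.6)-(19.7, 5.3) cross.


Cross products: d1=102.19, d2=-601.99, d3=-523.63, d4=180.55
d1*d2 < 0 and d3*d4 < 0? yes

Yes, they intersect


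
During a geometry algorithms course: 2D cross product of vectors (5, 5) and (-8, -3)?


u x v = u_x*v_y - u_y*v_x = 5*(-3) - 5*(-8)
= (-15) - (-40) = 25

25


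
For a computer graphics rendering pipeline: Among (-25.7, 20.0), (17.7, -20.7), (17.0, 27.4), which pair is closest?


d(P0,P1) = 59.4983, d(P0,P2) = 43.3365, d(P1,P2) = 48.1051
Closest: P0 and P2

Closest pair: (-25.7, 20.0) and (17.0, 27.4), distance = 43.3365


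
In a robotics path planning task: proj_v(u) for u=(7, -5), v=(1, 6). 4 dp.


u.v = -23, |v| = sqrt(37) = 6.0828
Scalar projection = u.v / |v| = -23 / sqrt(37) = -3.7812

-3.7812


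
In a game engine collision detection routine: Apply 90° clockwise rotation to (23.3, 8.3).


90° CW: (x,y) -> (y, -x)
(23.3,8.3) -> (8.3, -23.3)

(8.3, -23.3)


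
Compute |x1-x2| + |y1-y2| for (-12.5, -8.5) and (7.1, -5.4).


|(-12.5)-7.1| + |(-8.5)-(-5.4)| = 19.6 + 3.1 = 22.7

22.7


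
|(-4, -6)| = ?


|u| = sqrt((-4)^2 + (-6)^2) = sqrt(52) = 7.2111

7.2111


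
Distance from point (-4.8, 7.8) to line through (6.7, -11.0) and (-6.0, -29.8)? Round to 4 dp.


|cross product| = 454.96
|line direction| = sqrt(514.73) = 22.6877
Distance = 454.96/sqrt(514.73) = 20.0532

20.0532


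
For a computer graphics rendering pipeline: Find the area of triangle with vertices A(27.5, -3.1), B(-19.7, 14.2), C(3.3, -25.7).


Area = |x_A(y_B-y_C) + x_B(y_C-y_A) + x_C(y_A-y_B)|/2
= |1097.25 + 445.22 + (-57.09)|/2
= 1485.38/2 = 742.69

742.69


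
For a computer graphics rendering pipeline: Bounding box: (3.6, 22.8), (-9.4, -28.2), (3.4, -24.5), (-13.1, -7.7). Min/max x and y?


x range: [-13.1, 3.6]
y range: [-28.2, 22.8]
Bounding box: (-13.1,-28.2) to (3.6,22.8)

(-13.1,-28.2) to (3.6,22.8)


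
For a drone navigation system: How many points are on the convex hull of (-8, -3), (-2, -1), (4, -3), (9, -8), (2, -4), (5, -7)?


Convex hull vertices (CCW): (-8, -3), (5, -7), (9, -8), (4, -3), (-2, -1)
Count = 5

5


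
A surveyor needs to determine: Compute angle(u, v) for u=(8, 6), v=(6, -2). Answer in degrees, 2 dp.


u.v = 36, |u| = sqrt(100) = 10, |v| = sqrt(40) = 6.3246
cos(theta) = u.v/(|u||v|) = 36/sqrt(4000) = 0.56921
theta = acos(0.56921) = 55.3 degrees

55.3 degrees


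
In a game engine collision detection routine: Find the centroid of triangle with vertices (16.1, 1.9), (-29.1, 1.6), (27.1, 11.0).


Centroid = ((x_A+x_B+x_C)/3, (y_A+y_B+y_C)/3)
= ((16.1+(-29.1)+27.1)/3, (1.9+1.6+11)/3)
= (4.7, 4.8333)

(4.7, 4.8333)


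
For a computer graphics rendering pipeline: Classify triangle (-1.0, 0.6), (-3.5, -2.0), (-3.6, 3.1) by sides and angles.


Side lengths squared: AB^2=13.01, BC^2=26.02, CA^2=13.01
Sorted: [13.01, 13.01, 26.02]
By sides: Isosceles, By angles: Right

Isosceles, Right


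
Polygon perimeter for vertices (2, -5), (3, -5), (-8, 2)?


Sides: (2, -5)->(3, -5): sqrt(1) = 1, (3, -5)->(-8, 2): sqrt(170) = 13.038405, (-8, 2)->(2, -5): sqrt(149) = 12.206556
Sum = 26.244961
Perimeter = 26.245

26.245


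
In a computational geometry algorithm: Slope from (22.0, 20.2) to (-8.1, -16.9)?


slope = (y2-y1)/(x2-x1) = ((-16.9)-20.2)/((-8.1)-22) = (-37.1)/(-30.1) = 1.2326

1.2326


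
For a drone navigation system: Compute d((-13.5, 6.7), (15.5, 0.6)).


dx=29, dy=-6.1
d^2 = 29^2 + (-6.1)^2 = 878.21
d = sqrt(878.21) = 29.6346

29.6346


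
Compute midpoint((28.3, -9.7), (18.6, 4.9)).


M = ((28.3+18.6)/2, ((-9.7)+4.9)/2)
= (23.45, -2.4)

(23.45, -2.4)


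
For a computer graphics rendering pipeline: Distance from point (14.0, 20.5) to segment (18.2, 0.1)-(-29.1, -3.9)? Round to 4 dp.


Project P onto AB: t = 0.052 (clamped to [0,1])
Closest point on segment: (15.7427, -0.1078)
Distance: 20.6814

20.6814


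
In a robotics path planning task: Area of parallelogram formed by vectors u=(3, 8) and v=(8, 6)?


|u x v| = |3*6 - 8*8|
= |18 - 64| = 46

46


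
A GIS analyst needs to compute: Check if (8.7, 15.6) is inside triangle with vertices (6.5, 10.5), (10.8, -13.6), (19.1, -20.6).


Cross products: AB x AP = 74.95, BC x BP = 227.66, CA x CP = -132.68
All same sign? no

No, outside
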